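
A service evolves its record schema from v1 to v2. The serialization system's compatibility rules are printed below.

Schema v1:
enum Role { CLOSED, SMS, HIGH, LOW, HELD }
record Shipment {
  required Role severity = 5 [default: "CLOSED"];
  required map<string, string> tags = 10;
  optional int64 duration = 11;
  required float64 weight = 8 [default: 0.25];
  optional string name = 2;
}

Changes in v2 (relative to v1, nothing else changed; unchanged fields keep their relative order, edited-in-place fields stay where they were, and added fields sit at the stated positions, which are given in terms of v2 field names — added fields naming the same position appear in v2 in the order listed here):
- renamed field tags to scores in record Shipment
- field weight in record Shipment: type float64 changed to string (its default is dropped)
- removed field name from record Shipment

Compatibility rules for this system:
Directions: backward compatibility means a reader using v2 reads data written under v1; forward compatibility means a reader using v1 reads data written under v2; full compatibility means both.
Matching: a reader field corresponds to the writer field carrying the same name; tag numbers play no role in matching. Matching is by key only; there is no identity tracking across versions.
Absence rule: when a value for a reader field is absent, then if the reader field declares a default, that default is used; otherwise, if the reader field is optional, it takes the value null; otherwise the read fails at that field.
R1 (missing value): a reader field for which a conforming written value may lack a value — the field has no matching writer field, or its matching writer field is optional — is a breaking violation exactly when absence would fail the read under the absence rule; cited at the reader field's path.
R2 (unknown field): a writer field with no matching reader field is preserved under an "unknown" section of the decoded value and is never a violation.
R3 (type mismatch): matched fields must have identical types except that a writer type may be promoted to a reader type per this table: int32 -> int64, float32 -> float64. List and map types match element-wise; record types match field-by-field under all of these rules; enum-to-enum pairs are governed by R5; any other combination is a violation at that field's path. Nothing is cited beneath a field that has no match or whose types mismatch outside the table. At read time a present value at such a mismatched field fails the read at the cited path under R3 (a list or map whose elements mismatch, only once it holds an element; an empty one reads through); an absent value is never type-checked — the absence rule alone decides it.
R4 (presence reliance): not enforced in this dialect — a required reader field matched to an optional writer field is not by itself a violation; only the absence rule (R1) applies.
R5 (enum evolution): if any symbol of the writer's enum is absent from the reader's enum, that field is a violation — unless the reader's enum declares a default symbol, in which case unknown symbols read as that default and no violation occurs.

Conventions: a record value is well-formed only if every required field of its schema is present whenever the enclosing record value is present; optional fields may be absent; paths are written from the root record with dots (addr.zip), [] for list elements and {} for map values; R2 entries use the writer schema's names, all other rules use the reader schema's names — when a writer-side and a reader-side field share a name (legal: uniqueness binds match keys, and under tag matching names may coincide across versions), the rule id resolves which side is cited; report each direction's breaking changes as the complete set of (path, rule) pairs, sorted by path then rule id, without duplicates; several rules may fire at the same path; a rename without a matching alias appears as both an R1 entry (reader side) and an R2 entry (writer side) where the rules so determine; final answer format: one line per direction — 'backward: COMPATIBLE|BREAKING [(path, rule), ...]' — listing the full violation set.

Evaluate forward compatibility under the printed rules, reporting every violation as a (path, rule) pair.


forward: BREAKING [(tags, R1), (weight, R3)]

the writer's type comes first in each Shipment pair
forward pass over Shipment, reader schema v1, writer schema v2:
  severity <- severity (Role -> Role, writer required)
  tags: no writer match
  duration <- duration (int64 -> int64, writer optional)
  weight <- weight (string -> float64, writer required)
  name: no writer match
  leftover writer field: scores
  rule R1 violated at tags
  rule R3 violated at weight
  => forward verdict for Shipment: BREAKING, 2 violation(s)
remaining Shipment differences; none change what is asked:
  removed field name from record Shipment -> no rule fires on it in Shipment's dialect; the asked verdict holds


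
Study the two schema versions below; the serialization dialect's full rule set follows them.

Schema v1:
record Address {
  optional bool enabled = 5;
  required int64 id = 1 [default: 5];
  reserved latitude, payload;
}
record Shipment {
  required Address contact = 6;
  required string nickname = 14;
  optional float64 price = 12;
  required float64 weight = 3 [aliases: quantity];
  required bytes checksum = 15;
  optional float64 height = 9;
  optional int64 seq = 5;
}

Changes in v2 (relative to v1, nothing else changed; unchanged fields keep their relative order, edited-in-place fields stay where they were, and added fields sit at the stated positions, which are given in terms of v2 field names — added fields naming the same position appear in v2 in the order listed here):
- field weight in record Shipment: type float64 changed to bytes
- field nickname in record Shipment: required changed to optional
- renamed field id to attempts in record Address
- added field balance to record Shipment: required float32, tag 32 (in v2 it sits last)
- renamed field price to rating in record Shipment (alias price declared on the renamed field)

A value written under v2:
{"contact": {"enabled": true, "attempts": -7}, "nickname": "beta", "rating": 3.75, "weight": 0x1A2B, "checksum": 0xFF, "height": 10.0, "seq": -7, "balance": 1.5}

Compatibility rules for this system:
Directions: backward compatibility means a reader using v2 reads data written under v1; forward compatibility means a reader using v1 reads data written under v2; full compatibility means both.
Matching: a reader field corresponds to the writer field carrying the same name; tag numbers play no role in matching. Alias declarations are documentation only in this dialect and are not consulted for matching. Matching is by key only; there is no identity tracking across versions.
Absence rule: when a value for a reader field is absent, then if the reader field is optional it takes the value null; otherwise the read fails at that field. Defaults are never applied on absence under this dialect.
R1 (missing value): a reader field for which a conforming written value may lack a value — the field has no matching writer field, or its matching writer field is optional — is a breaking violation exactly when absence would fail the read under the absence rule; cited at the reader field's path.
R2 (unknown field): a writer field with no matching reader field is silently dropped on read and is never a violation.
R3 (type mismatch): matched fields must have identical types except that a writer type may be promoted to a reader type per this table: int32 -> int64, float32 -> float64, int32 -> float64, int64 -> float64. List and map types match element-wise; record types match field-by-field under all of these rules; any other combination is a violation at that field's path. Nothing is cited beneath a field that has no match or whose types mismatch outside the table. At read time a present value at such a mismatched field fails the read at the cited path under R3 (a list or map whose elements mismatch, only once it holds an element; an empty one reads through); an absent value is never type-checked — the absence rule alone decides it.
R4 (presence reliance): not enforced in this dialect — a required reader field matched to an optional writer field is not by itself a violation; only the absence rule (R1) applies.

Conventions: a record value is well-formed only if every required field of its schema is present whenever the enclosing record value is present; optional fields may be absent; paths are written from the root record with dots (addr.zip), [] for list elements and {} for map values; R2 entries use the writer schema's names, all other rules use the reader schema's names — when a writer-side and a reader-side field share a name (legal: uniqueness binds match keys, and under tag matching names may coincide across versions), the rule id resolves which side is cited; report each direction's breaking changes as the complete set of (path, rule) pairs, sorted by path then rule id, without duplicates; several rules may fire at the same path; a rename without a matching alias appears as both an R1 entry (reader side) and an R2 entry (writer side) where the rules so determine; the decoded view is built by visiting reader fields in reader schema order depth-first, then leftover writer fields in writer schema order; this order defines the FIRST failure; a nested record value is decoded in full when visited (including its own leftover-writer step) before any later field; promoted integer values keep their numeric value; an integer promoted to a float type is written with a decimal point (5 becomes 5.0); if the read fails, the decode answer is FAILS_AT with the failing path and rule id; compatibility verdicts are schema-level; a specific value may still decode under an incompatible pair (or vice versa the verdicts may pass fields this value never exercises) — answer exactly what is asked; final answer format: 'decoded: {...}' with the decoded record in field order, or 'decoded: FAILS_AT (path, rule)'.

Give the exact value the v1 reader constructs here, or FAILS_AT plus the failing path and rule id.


each type pair in Shipment: writer, then reader
decode walk for Shipment under reader schema v1:
  contact.enabled := true
  read fails at contact.id under R1 (no fill)
  => FAILS_AT (contact.id, R1)
the other Shipment changes do not affect what is asked:
  field weight in record Shipment: type float64 changed to bytes -> shifts the Shipment verdicts, not this decode
  field nickname in record Shipment: required changed to optional -> shifts the Shipment verdicts, not this decode
  added field balance to record Shipment: required float32, tag 32 (in v2 it sits last) -> shifts the Shipment verdicts, not this decode
  renamed field price to rating in record Shipment (alias price declared on the renamed field) -> fires no rule on Shipment under this dialect and leaves the result unchanged

decoded: FAILS_AT (contact.id, R1)


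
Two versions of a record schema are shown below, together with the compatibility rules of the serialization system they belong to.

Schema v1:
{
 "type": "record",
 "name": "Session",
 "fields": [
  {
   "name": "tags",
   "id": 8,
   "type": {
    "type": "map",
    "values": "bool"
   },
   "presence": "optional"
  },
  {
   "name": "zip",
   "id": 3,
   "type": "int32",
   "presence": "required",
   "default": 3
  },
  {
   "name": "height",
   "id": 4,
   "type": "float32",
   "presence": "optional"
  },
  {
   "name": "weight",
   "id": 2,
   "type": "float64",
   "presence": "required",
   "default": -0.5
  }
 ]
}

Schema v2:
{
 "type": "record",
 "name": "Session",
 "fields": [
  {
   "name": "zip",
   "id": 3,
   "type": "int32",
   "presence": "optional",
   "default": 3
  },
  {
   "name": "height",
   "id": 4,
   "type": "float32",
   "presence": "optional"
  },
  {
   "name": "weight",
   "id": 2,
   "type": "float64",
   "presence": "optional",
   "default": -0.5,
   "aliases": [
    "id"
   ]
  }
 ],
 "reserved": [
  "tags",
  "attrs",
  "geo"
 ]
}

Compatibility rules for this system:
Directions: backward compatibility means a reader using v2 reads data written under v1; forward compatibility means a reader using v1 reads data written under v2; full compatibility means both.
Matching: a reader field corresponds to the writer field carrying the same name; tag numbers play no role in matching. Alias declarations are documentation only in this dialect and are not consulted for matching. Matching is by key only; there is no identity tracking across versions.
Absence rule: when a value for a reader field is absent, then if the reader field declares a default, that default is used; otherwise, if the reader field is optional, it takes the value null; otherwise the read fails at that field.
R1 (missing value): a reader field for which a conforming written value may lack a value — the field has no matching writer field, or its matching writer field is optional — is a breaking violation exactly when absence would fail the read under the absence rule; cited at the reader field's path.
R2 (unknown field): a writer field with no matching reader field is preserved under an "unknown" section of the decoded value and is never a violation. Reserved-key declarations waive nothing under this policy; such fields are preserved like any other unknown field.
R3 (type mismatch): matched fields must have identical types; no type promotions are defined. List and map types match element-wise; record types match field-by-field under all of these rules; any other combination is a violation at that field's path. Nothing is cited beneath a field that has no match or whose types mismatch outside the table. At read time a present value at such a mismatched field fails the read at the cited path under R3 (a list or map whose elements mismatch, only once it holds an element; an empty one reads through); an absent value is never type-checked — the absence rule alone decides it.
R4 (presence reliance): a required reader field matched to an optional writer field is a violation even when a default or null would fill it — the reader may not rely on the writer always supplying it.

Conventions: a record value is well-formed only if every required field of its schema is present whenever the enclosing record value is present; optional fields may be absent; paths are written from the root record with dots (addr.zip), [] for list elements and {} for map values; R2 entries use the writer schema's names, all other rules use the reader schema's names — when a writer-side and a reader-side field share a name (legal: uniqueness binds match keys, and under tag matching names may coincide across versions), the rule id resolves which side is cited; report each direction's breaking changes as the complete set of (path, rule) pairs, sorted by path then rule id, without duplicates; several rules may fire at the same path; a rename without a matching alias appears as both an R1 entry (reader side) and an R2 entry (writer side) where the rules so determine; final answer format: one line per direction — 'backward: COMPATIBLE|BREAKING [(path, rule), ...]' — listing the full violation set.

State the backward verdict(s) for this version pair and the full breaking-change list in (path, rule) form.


backward: COMPATIBLE []

the writer's type comes first in each Session pair
backward for Session (reader v2, writer v1):
  writer required, int32 -> int32: reader zip maps from writer zip
  writer optional, float32 -> float32: reader height maps from writer height
  writer required, float64 -> float64: reader weight maps from writer weight
  leftover writer field: tags
  nothing fires on Session: backward is COMPATIBLE
ruling out the remaining Session differences:
  field zip in record Session: required changed to optional -> affects forward compatibility only, which is not asked
  field weight in record Session: required changed to optional -> affects forward compatibility only, which is not asked
  removed field tags from record Session (its key "tags" joins the reserved list) -> no rule fires on it in Session's dialect; the asked verdict holds


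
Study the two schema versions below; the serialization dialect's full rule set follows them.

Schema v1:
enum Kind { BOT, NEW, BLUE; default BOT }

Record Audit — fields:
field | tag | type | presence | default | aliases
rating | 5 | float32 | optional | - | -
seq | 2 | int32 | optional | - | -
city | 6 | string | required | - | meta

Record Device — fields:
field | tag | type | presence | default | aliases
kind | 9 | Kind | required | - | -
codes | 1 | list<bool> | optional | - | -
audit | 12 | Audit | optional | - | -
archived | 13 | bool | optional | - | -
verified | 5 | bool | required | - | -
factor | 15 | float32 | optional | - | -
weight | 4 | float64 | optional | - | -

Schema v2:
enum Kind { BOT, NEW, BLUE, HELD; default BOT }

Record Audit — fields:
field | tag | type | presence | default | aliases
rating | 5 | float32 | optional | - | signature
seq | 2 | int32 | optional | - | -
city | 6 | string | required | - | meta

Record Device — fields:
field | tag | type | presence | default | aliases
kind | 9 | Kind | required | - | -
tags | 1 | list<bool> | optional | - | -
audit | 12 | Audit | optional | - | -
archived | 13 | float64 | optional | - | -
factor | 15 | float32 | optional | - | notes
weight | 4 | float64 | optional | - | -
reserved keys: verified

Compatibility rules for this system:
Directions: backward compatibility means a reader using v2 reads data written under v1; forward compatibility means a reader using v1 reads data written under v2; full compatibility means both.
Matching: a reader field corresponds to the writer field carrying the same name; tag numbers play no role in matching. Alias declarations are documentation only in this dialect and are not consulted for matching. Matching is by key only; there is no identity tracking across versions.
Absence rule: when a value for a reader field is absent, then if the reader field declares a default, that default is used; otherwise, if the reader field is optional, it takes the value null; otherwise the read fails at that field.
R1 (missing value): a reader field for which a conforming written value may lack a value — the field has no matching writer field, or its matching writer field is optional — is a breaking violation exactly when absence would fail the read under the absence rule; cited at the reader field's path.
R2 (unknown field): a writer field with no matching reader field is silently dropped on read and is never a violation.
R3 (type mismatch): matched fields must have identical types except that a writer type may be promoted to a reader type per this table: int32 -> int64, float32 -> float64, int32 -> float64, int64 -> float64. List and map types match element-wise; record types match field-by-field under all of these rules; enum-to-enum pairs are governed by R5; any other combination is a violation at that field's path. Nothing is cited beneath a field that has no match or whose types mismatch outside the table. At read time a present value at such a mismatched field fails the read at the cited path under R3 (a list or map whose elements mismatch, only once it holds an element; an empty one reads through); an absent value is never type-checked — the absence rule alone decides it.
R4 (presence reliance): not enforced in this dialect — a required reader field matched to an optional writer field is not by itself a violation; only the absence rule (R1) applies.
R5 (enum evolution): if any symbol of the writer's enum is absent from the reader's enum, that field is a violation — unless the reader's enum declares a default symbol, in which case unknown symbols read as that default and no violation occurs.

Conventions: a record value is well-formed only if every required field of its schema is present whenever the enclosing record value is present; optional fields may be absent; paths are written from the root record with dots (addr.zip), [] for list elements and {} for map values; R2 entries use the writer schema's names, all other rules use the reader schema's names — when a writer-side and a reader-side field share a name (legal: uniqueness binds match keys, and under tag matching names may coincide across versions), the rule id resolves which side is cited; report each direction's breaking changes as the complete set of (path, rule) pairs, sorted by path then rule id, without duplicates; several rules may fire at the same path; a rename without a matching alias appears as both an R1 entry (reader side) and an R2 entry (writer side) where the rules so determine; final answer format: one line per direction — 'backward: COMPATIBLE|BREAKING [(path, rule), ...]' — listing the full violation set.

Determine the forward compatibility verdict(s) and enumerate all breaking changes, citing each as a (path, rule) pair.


in Device below, arrows point writer -> reader
checking forward for Device: reader v1 against writer v2:
  Kind -> Kind, writer required: kind aligns to kind
  codes has no writer counterpart
  Audit -> Audit, writer optional: audit aligns to audit
  float64 -> bool, writer optional: archived aligns to archived
  verified has no writer counterpart
  float32 -> float32, writer optional: factor aligns to factor
  float64 -> float64, writer optional: weight aligns to weight
  leftover writer field: tags
  float32 -> float32, writer optional: audit.rating aligns to audit.rating
  int32 -> int32, writer optional: audit.seq aligns to audit.seq
  string -> string, writer required: audit.city aligns to audit.city
  violation R3 at archived
  violation R1 at verified
  => 2 violation(s): forward is BREAKING for Device
checking off the Device differences that do not matter here:
  renamed field codes to tags in record Device -> no rule fires on it in Device's dialect; the asked verdict holds
  enum Kind (field kind in record Device): symbol HELD added -> no rule fires on it in Device's dialect; the asked verdict holds

forward: BREAKING [(archived, R3), (verified, R1)]


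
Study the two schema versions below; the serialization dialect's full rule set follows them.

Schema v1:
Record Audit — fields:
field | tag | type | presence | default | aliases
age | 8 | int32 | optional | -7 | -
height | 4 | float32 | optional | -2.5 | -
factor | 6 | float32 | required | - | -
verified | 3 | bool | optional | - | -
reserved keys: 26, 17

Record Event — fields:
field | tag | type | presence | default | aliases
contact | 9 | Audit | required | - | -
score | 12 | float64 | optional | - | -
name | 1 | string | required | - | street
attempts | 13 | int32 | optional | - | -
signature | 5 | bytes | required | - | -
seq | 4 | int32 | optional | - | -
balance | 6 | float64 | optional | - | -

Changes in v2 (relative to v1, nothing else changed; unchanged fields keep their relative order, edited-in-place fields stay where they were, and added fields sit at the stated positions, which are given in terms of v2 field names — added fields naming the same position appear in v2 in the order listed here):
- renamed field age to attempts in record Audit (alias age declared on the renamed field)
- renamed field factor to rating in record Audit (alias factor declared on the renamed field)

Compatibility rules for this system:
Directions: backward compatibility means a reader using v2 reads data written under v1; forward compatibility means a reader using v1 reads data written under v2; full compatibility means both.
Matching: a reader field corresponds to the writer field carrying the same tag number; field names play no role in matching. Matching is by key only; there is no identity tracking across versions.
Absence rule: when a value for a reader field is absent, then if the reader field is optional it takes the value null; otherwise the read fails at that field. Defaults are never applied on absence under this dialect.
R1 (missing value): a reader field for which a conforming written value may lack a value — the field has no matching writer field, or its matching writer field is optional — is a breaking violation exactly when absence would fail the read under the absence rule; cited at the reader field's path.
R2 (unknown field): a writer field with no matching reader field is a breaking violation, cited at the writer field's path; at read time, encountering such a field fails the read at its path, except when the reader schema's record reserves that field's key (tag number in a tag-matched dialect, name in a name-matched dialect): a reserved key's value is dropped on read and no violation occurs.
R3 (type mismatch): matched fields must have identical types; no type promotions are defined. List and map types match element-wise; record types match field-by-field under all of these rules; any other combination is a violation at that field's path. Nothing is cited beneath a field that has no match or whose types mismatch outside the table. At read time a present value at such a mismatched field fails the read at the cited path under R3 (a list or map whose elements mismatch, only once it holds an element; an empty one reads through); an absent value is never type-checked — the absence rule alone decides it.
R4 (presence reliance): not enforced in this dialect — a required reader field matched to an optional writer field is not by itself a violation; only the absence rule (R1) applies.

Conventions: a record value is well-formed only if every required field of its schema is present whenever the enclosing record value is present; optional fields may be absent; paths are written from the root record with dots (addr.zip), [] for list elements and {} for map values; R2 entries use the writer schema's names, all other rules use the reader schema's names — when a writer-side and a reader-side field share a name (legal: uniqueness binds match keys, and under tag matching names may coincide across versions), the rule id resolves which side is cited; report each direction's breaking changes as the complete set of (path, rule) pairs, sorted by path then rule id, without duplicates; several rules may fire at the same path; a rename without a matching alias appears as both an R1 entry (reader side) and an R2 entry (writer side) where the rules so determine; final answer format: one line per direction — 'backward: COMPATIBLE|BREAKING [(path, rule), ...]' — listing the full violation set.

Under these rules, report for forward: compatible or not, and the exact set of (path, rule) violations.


forward: COMPATIBLE []

each type pair in Event: writer, then reader
checking forward for Event: reader v1 against writer v2:
  Audit -> Audit, writer required: contact aligns to contact
  float64 -> float64, writer optional: score aligns to score
  string -> string, writer required: name aligns to name
  int32 -> int32, writer optional: attempts aligns to attempts
  bytes -> bytes, writer required: signature aligns to signature
  int32 -> int32, writer optional: seq aligns to seq
  float64 -> float64, writer optional: balance aligns to balance
  int32 -> int32, writer optional: contact.age aligns to contact.attempts
  float32 -> float32, writer optional: contact.height aligns to contact.height
  float32 -> float32, writer required: contact.factor aligns to contact.rating
  bool -> bool, writer optional: contact.verified aligns to contact.verified
  => no violations; forward on Event: COMPATIBLE
the other Event changes do not affect what is asked:
  renamed field age to attempts in record Audit (alias age declared on the renamed field) -> triggers nothing under Event's printed rules — same verdict
  renamed field factor to rating in record Audit (alias factor declared on the renamed field) -> triggers nothing under Event's printed rules — same verdict


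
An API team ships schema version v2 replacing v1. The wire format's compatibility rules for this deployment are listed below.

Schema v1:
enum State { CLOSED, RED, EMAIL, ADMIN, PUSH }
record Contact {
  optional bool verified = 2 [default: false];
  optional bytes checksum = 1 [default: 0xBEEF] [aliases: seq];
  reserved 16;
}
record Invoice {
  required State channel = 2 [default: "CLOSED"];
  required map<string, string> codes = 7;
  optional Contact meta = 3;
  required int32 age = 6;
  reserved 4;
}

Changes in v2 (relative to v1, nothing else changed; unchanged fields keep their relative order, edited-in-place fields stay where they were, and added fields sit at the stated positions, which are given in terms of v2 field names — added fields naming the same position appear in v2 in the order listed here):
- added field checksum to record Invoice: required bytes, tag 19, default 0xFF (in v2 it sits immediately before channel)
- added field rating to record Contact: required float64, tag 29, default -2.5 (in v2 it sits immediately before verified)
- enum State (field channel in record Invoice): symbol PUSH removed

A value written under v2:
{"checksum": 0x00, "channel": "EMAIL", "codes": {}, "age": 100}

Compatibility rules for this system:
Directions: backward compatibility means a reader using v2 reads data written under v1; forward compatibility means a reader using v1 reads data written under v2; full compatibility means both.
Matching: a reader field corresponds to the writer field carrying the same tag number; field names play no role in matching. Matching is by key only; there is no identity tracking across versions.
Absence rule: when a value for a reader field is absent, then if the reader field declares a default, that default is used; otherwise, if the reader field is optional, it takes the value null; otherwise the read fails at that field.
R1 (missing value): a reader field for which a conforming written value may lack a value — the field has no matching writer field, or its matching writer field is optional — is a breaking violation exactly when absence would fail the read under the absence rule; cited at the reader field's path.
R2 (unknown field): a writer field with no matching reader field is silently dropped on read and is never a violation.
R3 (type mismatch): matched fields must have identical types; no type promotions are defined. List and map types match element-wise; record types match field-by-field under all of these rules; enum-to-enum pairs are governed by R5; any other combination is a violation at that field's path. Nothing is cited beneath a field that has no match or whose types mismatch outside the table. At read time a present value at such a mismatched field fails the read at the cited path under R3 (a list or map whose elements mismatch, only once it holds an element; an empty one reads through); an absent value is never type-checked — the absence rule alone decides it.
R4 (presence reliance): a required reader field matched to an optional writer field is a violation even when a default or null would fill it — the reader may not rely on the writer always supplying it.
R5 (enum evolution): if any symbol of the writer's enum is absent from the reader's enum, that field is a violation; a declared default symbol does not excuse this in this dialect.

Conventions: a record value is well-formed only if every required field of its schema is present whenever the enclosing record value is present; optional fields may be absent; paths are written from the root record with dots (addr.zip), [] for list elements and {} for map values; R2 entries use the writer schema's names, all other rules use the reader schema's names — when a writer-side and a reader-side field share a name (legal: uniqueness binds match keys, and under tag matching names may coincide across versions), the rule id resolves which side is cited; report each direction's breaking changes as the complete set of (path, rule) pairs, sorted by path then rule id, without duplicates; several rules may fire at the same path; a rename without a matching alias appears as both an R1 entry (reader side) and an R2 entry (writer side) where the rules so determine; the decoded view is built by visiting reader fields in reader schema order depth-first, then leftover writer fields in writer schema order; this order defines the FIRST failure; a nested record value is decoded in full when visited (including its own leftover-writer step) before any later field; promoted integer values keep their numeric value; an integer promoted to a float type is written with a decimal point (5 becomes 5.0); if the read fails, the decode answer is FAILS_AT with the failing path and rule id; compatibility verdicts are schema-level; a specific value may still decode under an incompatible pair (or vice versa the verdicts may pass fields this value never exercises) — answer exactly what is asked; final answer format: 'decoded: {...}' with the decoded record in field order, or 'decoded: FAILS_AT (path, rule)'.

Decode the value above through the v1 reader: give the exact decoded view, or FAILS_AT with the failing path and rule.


each type pair in Invoice: writer, then reader
migrating the Invoice value to v1:
  channel := "EMAIL"
  codes := {}
  meta := null (missing; optional => null)
  age := 100
  writer checksum: no reader field; dropped
  => decoded: {"channel": "EMAIL", "codes": {}, "meta": null, "age": 100}
diffs on Invoice not affecting the asked answer:
  added field checksum to record Invoice: required bytes, tag 19, default 0xFF (in v2 it sits immediately before channel) -> no rule fires on it and the decoded Invoice view is identical with or without it
  added field rating to record Contact: required float64, tag 29, default -2.5 (in v2 it sits immediately before verified) -> no rule fires on it and the decoded Invoice view is identical with or without it
  enum State (field channel in record Invoice): symbol PUSH removed -> changes Invoice's schema-level verdicts only — the decode of this value is the same

decoded: {"channel": "EMAIL", "codes": {}, "meta": null, "age": 100}


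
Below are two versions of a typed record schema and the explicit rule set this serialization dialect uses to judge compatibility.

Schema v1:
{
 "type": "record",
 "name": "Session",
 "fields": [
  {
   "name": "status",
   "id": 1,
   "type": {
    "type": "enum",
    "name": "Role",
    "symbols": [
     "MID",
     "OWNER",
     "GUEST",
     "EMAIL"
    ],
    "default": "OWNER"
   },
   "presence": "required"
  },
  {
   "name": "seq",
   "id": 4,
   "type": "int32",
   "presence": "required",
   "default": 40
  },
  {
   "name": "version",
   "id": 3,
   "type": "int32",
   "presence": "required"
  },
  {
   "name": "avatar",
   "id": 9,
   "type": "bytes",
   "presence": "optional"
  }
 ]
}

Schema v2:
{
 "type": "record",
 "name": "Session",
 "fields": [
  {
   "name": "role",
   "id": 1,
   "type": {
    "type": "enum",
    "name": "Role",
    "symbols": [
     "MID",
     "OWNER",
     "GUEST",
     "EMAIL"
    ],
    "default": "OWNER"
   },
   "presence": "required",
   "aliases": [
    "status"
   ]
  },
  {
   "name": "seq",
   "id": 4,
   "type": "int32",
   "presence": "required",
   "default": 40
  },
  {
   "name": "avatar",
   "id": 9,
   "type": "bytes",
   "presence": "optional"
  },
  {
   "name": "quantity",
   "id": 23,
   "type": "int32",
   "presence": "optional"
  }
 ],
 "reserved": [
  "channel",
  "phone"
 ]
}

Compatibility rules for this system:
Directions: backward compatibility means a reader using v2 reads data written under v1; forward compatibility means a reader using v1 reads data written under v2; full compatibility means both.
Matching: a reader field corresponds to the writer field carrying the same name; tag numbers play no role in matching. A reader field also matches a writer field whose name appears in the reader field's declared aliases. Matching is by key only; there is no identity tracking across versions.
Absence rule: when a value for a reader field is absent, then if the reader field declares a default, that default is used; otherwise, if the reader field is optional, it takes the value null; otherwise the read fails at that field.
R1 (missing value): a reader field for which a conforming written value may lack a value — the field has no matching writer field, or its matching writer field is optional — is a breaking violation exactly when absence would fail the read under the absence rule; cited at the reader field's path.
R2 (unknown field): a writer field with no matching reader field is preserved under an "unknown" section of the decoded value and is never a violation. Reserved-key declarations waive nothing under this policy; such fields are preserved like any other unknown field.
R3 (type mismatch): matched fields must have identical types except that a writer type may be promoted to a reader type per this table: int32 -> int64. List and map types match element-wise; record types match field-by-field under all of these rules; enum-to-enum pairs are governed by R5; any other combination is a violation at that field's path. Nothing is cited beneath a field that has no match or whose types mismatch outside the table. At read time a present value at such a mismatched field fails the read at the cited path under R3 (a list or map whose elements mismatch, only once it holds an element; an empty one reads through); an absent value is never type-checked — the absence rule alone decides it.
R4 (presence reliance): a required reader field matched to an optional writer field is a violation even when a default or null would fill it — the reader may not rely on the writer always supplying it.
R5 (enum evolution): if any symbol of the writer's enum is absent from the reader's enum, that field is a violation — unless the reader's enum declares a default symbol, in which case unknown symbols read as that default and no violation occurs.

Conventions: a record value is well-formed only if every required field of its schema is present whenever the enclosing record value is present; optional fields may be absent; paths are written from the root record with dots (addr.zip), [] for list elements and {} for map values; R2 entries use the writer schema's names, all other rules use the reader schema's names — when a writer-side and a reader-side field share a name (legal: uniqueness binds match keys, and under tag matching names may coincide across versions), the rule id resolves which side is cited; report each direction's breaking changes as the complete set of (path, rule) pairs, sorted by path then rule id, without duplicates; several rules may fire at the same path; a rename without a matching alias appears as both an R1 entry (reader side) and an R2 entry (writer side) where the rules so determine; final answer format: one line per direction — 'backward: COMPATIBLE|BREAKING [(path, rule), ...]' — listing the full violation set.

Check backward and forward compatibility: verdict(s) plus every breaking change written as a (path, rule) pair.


backward: COMPATIBLE []; forward: BREAKING [(status, R1), (version, R1)]

arrows below run writer -> reader for Session
backward for Session (reader v2, writer v1):
  role <- status (Role -> Role, writer required)
  seq <- seq (int32 -> int32, writer required)
  avatar <- avatar (bytes -> bytes, writer optional)
  quantity: no writer-side match
  version (writer side), unknown to reader
  => backward: COMPATIBLE
forward for Session (reader v1, writer v2):
  status: no writer-side match
  seq <- seq (int32 -> int32, writer required)
  version: no writer-side match
  avatar <- avatar (bytes -> bytes, writer optional)
  role (writer side), unknown to reader
  quantity (writer side), unknown to reader
  violation R1 at status
  violation R1 at version
  => forward verdict for Session: BREAKING, 2 violation(s)


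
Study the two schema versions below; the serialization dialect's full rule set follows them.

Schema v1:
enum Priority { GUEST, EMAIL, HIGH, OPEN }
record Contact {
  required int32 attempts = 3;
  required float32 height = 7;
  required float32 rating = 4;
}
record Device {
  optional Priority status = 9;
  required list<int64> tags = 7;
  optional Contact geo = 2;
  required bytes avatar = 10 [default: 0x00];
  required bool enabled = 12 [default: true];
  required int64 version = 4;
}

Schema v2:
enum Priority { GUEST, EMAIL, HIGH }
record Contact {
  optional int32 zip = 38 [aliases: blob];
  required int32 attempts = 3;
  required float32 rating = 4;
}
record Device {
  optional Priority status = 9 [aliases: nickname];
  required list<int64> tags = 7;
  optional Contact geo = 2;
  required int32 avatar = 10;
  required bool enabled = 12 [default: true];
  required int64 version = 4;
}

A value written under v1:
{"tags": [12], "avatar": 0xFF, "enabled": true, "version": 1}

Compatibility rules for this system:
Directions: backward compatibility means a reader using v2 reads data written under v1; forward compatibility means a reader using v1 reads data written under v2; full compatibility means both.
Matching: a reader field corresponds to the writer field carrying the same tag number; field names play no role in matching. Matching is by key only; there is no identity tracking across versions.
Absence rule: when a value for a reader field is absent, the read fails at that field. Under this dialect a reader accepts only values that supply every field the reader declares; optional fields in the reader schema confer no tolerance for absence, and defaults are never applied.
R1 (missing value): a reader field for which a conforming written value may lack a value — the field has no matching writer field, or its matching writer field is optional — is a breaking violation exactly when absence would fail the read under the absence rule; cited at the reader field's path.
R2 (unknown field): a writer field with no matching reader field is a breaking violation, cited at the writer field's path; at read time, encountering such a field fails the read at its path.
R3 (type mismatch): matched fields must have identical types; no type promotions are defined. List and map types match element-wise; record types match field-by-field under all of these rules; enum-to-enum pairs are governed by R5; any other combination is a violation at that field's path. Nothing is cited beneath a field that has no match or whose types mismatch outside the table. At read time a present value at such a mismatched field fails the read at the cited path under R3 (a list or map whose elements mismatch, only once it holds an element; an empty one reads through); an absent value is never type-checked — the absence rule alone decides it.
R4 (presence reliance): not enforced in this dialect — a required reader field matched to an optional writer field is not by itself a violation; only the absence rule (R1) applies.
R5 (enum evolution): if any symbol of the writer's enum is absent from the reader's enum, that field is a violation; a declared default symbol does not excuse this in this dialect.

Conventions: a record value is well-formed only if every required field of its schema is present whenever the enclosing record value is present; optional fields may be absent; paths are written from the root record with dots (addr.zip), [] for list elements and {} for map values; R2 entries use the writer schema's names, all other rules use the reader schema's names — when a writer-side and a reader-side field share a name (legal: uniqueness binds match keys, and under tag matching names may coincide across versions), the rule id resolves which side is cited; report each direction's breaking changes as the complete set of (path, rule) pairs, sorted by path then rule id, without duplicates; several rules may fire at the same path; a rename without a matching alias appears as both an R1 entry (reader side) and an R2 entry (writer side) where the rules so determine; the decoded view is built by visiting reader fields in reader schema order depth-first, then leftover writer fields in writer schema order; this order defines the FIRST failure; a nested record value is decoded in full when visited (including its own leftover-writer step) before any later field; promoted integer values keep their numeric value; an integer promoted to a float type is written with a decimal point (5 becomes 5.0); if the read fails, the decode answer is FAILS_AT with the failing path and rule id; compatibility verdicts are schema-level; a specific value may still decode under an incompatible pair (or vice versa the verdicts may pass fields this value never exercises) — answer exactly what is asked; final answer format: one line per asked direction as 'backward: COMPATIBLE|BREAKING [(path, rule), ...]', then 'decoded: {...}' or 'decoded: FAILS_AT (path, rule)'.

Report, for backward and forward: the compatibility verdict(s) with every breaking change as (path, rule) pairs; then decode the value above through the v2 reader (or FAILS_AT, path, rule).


backward: BREAKING [(avatar, R3), (geo, R1), (geo.height, R2), (geo.zip, R1), (status, R1), (status, R5)]; forward: BREAKING [(avatar, R3), (geo, R1), (geo.height, R1), (geo.zip, R2), (status, R1)]; decoded: FAILS_AT (status, R1)

arrows below run writer -> reader for Device
checking backward for Device: reader v2 against writer v1:
  status <- status (Priority -> Priority, writer optional)
  tags <- tags (list<int64> -> list<int64>, writer required)
  geo <- geo (Contact -> Contact, writer optional)
  avatar <- avatar (bytes -> int32, writer required)
  enabled <- enabled (bool -> bool, writer required)
  version <- version (int64 -> int64, writer required)
  no writer field matches reader geo.zip
  geo.attempts <- geo.attempts (int32 -> int32, writer required)
  geo.rating <- geo.rating (float32 -> float32, writer required)
  geo.height (writer side), unknown to reader
  rule R3 violated at avatar
  rule R1 violated at geo
  rule R2 violated at geo.height
  rule R1 violated at geo.zip
  rule R1 violated at status
  rule R5 violated at status
  => backward verdict for Device: BREAKING, 6 violation(s)
checking forward for Device: reader v1 against writer v2:
  status <- status (Priority -> Priority, writer optional)
  tags <- tags (list<int64> -> list<int64>, writer required)
  geo <- geo (Contact -> Contact, writer optional)
  avatar <- avatar (int32 -> bytes, writer required)
  enabled <- enabled (bool -> bool, writer required)
  version <- version (int64 -> int64, writer required)
  geo.attempts <- geo.attempts (int32 -> int32, writer required)
  no writer field matches reader geo.height
  geo.rating <- geo.rating (float32 -> float32, writer required)
  geo.zip (writer side), unknown to reader
  rule R3 violated at avatar
  rule R1 violated at geo
  rule R1 violated at geo.height
  rule R2 violated at geo.zip
  rule R1 violated at status
  => forward verdict for Device: BREAKING, 5 violation(s)
decode walk for Device under reader schema v2:
  read fails at status under R1 (no fill)
  => FAILS_AT (status, R1)
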